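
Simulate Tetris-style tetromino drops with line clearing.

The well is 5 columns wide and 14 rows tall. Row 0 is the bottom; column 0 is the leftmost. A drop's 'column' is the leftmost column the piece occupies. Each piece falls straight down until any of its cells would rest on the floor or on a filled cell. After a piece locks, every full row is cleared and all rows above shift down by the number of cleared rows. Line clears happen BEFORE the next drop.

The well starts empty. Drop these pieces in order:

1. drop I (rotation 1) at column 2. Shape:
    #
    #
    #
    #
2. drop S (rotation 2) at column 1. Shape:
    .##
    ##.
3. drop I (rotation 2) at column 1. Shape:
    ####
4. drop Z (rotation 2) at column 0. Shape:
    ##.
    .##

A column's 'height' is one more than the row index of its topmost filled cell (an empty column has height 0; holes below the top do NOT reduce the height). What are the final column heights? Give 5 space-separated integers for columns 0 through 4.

Drop 1: I rot1 at col 2 lands with bottom-row=0; cleared 0 line(s) (total 0); column heights now [0 0 4 0 0], max=4
Drop 2: S rot2 at col 1 lands with bottom-row=4; cleared 0 line(s) (total 0); column heights now [0 5 6 6 0], max=6
Drop 3: I rot2 at col 1 lands with bottom-row=6; cleared 0 line(s) (total 0); column heights now [0 7 7 7 7], max=7
Drop 4: Z rot2 at col 0 lands with bottom-row=7; cleared 0 line(s) (total 0); column heights now [9 9 8 7 7], max=9

Answer: 9 9 8 7 7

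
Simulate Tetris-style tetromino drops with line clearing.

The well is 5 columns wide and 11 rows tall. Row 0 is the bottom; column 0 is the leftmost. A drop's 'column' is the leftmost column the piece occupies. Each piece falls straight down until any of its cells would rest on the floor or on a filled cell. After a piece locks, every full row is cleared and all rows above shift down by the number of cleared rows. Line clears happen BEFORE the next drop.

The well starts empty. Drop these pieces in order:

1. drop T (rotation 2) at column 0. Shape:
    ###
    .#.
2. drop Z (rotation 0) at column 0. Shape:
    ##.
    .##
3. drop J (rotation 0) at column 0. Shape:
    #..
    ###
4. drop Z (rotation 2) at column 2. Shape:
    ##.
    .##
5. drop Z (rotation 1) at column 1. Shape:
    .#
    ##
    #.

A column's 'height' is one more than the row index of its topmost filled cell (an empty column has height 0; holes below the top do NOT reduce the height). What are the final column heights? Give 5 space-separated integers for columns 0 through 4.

Answer: 5 6 7 5 0

Derivation:
Drop 1: T rot2 at col 0 lands with bottom-row=0; cleared 0 line(s) (total 0); column heights now [2 2 2 0 0], max=2
Drop 2: Z rot0 at col 0 lands with bottom-row=2; cleared 0 line(s) (total 0); column heights now [4 4 3 0 0], max=4
Drop 3: J rot0 at col 0 lands with bottom-row=4; cleared 0 line(s) (total 0); column heights now [6 5 5 0 0], max=6
Drop 4: Z rot2 at col 2 lands with bottom-row=4; cleared 1 line(s) (total 1); column heights now [5 4 5 5 0], max=5
Drop 5: Z rot1 at col 1 lands with bottom-row=4; cleared 0 line(s) (total 1); column heights now [5 6 7 5 0], max=7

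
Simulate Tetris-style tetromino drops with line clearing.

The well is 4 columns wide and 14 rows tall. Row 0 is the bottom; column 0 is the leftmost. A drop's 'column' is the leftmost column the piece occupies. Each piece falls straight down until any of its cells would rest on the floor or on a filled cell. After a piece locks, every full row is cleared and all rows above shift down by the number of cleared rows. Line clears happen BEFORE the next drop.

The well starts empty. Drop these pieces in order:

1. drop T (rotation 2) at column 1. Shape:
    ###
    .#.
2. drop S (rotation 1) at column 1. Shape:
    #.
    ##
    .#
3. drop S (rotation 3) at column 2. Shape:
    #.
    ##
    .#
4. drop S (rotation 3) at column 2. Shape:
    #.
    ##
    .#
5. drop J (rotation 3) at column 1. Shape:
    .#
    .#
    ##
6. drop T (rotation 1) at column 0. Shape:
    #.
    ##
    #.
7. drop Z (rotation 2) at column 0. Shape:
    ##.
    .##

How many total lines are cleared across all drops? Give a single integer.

Drop 1: T rot2 at col 1 lands with bottom-row=0; cleared 0 line(s) (total 0); column heights now [0 2 2 2], max=2
Drop 2: S rot1 at col 1 lands with bottom-row=2; cleared 0 line(s) (total 0); column heights now [0 5 4 2], max=5
Drop 3: S rot3 at col 2 lands with bottom-row=3; cleared 0 line(s) (total 0); column heights now [0 5 6 5], max=6
Drop 4: S rot3 at col 2 lands with bottom-row=5; cleared 0 line(s) (total 0); column heights now [0 5 8 7], max=8
Drop 5: J rot3 at col 1 lands with bottom-row=8; cleared 0 line(s) (total 0); column heights now [0 9 11 7], max=11
Drop 6: T rot1 at col 0 lands with bottom-row=8; cleared 0 line(s) (total 0); column heights now [11 10 11 7], max=11
Drop 7: Z rot2 at col 0 lands with bottom-row=11; cleared 0 line(s) (total 0); column heights now [13 13 12 7], max=13

Answer: 0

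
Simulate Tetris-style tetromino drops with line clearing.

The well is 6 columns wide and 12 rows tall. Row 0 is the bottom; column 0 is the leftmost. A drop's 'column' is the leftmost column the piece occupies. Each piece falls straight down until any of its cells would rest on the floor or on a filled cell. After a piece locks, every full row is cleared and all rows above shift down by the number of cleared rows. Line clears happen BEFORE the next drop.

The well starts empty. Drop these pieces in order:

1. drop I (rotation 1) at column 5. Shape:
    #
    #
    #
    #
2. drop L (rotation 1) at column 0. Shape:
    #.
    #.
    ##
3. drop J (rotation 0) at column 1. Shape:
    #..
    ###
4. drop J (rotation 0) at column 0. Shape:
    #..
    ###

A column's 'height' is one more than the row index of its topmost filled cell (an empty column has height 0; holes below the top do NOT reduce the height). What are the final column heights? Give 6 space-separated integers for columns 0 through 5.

Drop 1: I rot1 at col 5 lands with bottom-row=0; cleared 0 line(s) (total 0); column heights now [0 0 0 0 0 4], max=4
Drop 2: L rot1 at col 0 lands with bottom-row=0; cleared 0 line(s) (total 0); column heights now [3 1 0 0 0 4], max=4
Drop 3: J rot0 at col 1 lands with bottom-row=1; cleared 0 line(s) (total 0); column heights now [3 3 2 2 0 4], max=4
Drop 4: J rot0 at col 0 lands with bottom-row=3; cleared 0 line(s) (total 0); column heights now [5 4 4 2 0 4], max=5

Answer: 5 4 4 2 0 4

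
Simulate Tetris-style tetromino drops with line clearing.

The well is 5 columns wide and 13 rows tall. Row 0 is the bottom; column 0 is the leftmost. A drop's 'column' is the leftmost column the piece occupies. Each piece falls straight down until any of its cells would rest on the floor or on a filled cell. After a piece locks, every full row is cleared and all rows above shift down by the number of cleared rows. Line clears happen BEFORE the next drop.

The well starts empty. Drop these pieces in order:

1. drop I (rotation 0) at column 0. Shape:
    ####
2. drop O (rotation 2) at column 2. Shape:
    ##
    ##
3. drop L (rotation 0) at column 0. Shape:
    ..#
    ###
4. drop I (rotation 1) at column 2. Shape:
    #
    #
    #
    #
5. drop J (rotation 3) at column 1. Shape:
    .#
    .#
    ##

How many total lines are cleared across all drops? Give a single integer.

Drop 1: I rot0 at col 0 lands with bottom-row=0; cleared 0 line(s) (total 0); column heights now [1 1 1 1 0], max=1
Drop 2: O rot2 at col 2 lands with bottom-row=1; cleared 0 line(s) (total 0); column heights now [1 1 3 3 0], max=3
Drop 3: L rot0 at col 0 lands with bottom-row=3; cleared 0 line(s) (total 0); column heights now [4 4 5 3 0], max=5
Drop 4: I rot1 at col 2 lands with bottom-row=5; cleared 0 line(s) (total 0); column heights now [4 4 9 3 0], max=9
Drop 5: J rot3 at col 1 lands with bottom-row=9; cleared 0 line(s) (total 0); column heights now [4 10 12 3 0], max=12

Answer: 0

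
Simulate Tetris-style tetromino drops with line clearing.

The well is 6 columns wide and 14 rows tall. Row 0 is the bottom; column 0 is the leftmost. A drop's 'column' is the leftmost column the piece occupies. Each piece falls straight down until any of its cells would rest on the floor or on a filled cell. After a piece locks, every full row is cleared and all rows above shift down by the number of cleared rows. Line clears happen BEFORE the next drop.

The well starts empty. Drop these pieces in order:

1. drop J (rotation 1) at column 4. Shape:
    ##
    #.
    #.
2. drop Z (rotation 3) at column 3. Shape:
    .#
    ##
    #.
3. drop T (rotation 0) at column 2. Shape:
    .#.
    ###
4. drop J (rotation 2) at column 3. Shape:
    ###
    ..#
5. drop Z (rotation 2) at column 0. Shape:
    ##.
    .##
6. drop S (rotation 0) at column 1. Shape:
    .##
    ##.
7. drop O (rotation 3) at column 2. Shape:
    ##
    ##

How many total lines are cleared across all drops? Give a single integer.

Drop 1: J rot1 at col 4 lands with bottom-row=0; cleared 0 line(s) (total 0); column heights now [0 0 0 0 3 3], max=3
Drop 2: Z rot3 at col 3 lands with bottom-row=2; cleared 0 line(s) (total 0); column heights now [0 0 0 4 5 3], max=5
Drop 3: T rot0 at col 2 lands with bottom-row=5; cleared 0 line(s) (total 0); column heights now [0 0 6 7 6 3], max=7
Drop 4: J rot2 at col 3 lands with bottom-row=6; cleared 0 line(s) (total 0); column heights now [0 0 6 8 8 8], max=8
Drop 5: Z rot2 at col 0 lands with bottom-row=6; cleared 0 line(s) (total 0); column heights now [8 8 7 8 8 8], max=8
Drop 6: S rot0 at col 1 lands with bottom-row=8; cleared 0 line(s) (total 0); column heights now [8 9 10 10 8 8], max=10
Drop 7: O rot3 at col 2 lands with bottom-row=10; cleared 0 line(s) (total 0); column heights now [8 9 12 12 8 8], max=12

Answer: 0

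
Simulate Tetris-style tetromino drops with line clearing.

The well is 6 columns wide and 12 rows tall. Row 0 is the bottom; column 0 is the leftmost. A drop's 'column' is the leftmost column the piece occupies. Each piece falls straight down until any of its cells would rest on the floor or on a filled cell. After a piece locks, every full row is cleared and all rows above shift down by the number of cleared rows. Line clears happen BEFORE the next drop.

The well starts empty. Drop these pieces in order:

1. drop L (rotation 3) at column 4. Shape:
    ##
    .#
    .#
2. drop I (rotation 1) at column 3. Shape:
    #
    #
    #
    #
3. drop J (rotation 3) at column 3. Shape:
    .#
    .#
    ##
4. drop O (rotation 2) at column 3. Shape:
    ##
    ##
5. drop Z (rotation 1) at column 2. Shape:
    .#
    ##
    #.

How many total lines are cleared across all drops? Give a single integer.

Answer: 0

Derivation:
Drop 1: L rot3 at col 4 lands with bottom-row=0; cleared 0 line(s) (total 0); column heights now [0 0 0 0 3 3], max=3
Drop 2: I rot1 at col 3 lands with bottom-row=0; cleared 0 line(s) (total 0); column heights now [0 0 0 4 3 3], max=4
Drop 3: J rot3 at col 3 lands with bottom-row=4; cleared 0 line(s) (total 0); column heights now [0 0 0 5 7 3], max=7
Drop 4: O rot2 at col 3 lands with bottom-row=7; cleared 0 line(s) (total 0); column heights now [0 0 0 9 9 3], max=9
Drop 5: Z rot1 at col 2 lands with bottom-row=8; cleared 0 line(s) (total 0); column heights now [0 0 10 11 9 3], max=11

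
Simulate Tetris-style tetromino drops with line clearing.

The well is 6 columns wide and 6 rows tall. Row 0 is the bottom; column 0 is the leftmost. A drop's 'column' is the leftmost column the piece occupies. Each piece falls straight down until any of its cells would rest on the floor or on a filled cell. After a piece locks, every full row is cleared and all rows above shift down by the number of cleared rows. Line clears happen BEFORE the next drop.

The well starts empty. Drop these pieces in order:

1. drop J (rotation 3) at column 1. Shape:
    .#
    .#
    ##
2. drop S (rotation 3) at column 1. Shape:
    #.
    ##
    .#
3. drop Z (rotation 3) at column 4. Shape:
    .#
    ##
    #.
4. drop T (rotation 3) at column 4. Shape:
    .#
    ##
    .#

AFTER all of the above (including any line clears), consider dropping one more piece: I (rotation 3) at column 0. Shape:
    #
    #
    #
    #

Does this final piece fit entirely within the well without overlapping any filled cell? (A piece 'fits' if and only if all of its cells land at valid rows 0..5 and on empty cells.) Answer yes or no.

Answer: yes

Derivation:
Drop 1: J rot3 at col 1 lands with bottom-row=0; cleared 0 line(s) (total 0); column heights now [0 1 3 0 0 0], max=3
Drop 2: S rot3 at col 1 lands with bottom-row=3; cleared 0 line(s) (total 0); column heights now [0 6 5 0 0 0], max=6
Drop 3: Z rot3 at col 4 lands with bottom-row=0; cleared 0 line(s) (total 0); column heights now [0 6 5 0 2 3], max=6
Drop 4: T rot3 at col 4 lands with bottom-row=3; cleared 0 line(s) (total 0); column heights now [0 6 5 0 5 6], max=6
Test piece I rot3 at col 0 (width 1): heights before test = [0 6 5 0 5 6]; fits = True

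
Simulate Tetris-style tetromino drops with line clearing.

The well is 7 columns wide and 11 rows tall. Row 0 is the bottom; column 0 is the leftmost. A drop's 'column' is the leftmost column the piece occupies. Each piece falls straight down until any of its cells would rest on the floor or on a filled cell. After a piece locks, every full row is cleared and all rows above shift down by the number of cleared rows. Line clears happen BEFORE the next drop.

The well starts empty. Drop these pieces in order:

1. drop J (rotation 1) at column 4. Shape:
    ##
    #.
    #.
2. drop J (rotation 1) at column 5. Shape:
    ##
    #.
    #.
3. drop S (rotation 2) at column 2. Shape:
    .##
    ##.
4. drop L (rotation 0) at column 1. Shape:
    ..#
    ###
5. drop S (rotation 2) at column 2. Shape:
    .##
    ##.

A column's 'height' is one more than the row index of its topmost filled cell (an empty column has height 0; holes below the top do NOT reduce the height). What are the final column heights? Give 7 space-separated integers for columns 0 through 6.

Drop 1: J rot1 at col 4 lands with bottom-row=0; cleared 0 line(s) (total 0); column heights now [0 0 0 0 3 3 0], max=3
Drop 2: J rot1 at col 5 lands with bottom-row=3; cleared 0 line(s) (total 0); column heights now [0 0 0 0 3 6 6], max=6
Drop 3: S rot2 at col 2 lands with bottom-row=2; cleared 0 line(s) (total 0); column heights now [0 0 3 4 4 6 6], max=6
Drop 4: L rot0 at col 1 lands with bottom-row=4; cleared 0 line(s) (total 0); column heights now [0 5 5 6 4 6 6], max=6
Drop 5: S rot2 at col 2 lands with bottom-row=6; cleared 0 line(s) (total 0); column heights now [0 5 7 8 8 6 6], max=8

Answer: 0 5 7 8 8 6 6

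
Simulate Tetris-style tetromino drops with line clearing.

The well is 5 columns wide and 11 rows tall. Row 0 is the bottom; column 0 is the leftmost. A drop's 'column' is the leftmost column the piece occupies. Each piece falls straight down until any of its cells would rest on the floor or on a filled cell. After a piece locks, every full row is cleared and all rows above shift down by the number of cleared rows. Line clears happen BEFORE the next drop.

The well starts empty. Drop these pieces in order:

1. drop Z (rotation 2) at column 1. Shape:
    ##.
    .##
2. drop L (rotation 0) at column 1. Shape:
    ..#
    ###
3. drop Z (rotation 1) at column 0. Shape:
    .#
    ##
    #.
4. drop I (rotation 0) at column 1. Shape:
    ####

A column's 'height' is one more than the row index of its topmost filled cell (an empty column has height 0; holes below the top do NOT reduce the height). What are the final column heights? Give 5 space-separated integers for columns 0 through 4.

Drop 1: Z rot2 at col 1 lands with bottom-row=0; cleared 0 line(s) (total 0); column heights now [0 2 2 1 0], max=2
Drop 2: L rot0 at col 1 lands with bottom-row=2; cleared 0 line(s) (total 0); column heights now [0 3 3 4 0], max=4
Drop 3: Z rot1 at col 0 lands with bottom-row=2; cleared 0 line(s) (total 0); column heights now [4 5 3 4 0], max=5
Drop 4: I rot0 at col 1 lands with bottom-row=5; cleared 0 line(s) (total 0); column heights now [4 6 6 6 6], max=6

Answer: 4 6 6 6 6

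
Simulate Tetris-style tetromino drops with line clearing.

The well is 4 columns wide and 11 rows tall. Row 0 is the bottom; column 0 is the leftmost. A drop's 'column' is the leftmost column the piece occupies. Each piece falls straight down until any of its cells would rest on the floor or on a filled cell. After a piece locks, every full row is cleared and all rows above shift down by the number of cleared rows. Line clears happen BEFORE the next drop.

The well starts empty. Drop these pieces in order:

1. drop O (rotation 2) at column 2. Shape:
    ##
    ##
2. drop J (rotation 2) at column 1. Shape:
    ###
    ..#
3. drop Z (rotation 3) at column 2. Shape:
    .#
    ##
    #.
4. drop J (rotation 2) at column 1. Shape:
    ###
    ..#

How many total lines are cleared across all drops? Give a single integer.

Drop 1: O rot2 at col 2 lands with bottom-row=0; cleared 0 line(s) (total 0); column heights now [0 0 2 2], max=2
Drop 2: J rot2 at col 1 lands with bottom-row=2; cleared 0 line(s) (total 0); column heights now [0 4 4 4], max=4
Drop 3: Z rot3 at col 2 lands with bottom-row=4; cleared 0 line(s) (total 0); column heights now [0 4 6 7], max=7
Drop 4: J rot2 at col 1 lands with bottom-row=7; cleared 0 line(s) (total 0); column heights now [0 9 9 9], max=9

Answer: 0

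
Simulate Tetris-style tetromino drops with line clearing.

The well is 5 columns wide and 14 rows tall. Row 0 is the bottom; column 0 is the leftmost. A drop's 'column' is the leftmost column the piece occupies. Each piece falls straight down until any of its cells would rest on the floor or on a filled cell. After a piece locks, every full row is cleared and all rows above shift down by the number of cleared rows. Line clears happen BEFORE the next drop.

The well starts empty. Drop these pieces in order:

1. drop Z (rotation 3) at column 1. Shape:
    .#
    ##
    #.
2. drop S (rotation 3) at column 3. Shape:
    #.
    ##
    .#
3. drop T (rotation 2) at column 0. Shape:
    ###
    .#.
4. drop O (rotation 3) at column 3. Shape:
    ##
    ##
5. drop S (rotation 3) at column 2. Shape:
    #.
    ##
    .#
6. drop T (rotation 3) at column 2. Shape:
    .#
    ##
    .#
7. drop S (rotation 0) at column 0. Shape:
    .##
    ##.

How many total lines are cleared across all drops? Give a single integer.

Drop 1: Z rot3 at col 1 lands with bottom-row=0; cleared 0 line(s) (total 0); column heights now [0 2 3 0 0], max=3
Drop 2: S rot3 at col 3 lands with bottom-row=0; cleared 0 line(s) (total 0); column heights now [0 2 3 3 2], max=3
Drop 3: T rot2 at col 0 lands with bottom-row=2; cleared 0 line(s) (total 0); column heights now [4 4 4 3 2], max=4
Drop 4: O rot3 at col 3 lands with bottom-row=3; cleared 1 line(s) (total 1); column heights now [0 3 3 4 4], max=4
Drop 5: S rot3 at col 2 lands with bottom-row=4; cleared 0 line(s) (total 1); column heights now [0 3 7 6 4], max=7
Drop 6: T rot3 at col 2 lands with bottom-row=6; cleared 0 line(s) (total 1); column heights now [0 3 8 9 4], max=9
Drop 7: S rot0 at col 0 lands with bottom-row=7; cleared 0 line(s) (total 1); column heights now [8 9 9 9 4], max=9

Answer: 1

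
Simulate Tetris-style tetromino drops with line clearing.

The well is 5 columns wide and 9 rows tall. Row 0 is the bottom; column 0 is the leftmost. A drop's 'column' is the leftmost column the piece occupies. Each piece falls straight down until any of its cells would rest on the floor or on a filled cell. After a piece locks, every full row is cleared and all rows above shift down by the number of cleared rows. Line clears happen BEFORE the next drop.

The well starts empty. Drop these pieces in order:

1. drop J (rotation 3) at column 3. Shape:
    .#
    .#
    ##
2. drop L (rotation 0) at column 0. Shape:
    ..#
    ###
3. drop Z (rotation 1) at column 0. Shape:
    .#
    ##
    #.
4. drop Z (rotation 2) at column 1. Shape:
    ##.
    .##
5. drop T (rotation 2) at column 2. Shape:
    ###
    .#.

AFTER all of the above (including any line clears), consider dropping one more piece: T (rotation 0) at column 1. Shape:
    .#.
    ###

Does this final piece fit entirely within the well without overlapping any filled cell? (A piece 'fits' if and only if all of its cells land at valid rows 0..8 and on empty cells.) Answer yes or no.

Answer: yes

Derivation:
Drop 1: J rot3 at col 3 lands with bottom-row=0; cleared 0 line(s) (total 0); column heights now [0 0 0 1 3], max=3
Drop 2: L rot0 at col 0 lands with bottom-row=0; cleared 1 line(s) (total 1); column heights now [0 0 1 0 2], max=2
Drop 3: Z rot1 at col 0 lands with bottom-row=0; cleared 0 line(s) (total 1); column heights now [2 3 1 0 2], max=3
Drop 4: Z rot2 at col 1 lands with bottom-row=2; cleared 0 line(s) (total 1); column heights now [2 4 4 3 2], max=4
Drop 5: T rot2 at col 2 lands with bottom-row=3; cleared 0 line(s) (total 1); column heights now [2 4 5 5 5], max=5
Test piece T rot0 at col 1 (width 3): heights before test = [2 4 5 5 5]; fits = True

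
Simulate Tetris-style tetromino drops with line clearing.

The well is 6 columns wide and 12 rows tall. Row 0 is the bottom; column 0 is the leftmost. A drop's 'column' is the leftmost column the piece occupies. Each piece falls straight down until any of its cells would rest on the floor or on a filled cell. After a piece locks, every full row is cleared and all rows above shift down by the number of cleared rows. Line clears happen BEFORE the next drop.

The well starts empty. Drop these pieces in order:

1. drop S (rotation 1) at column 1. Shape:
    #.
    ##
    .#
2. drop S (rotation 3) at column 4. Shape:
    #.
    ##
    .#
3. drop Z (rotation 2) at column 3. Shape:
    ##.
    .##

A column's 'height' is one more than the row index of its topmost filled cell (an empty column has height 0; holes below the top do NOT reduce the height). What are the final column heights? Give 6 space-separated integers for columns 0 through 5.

Drop 1: S rot1 at col 1 lands with bottom-row=0; cleared 0 line(s) (total 0); column heights now [0 3 2 0 0 0], max=3
Drop 2: S rot3 at col 4 lands with bottom-row=0; cleared 0 line(s) (total 0); column heights now [0 3 2 0 3 2], max=3
Drop 3: Z rot2 at col 3 lands with bottom-row=3; cleared 0 line(s) (total 0); column heights now [0 3 2 5 5 4], max=5

Answer: 0 3 2 5 5 4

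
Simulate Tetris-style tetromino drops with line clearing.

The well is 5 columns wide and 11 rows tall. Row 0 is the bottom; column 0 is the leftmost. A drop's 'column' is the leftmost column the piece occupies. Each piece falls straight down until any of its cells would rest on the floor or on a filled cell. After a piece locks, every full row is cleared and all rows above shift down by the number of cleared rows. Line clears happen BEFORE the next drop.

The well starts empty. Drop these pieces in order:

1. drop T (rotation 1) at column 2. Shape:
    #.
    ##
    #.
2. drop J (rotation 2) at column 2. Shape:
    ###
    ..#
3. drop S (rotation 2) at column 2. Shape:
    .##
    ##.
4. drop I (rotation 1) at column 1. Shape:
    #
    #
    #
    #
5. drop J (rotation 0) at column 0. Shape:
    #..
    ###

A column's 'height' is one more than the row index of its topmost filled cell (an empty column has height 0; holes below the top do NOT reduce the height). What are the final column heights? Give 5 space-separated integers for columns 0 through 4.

Answer: 6 4 5 5 4

Derivation:
Drop 1: T rot1 at col 2 lands with bottom-row=0; cleared 0 line(s) (total 0); column heights now [0 0 3 2 0], max=3
Drop 2: J rot2 at col 2 lands with bottom-row=2; cleared 0 line(s) (total 0); column heights now [0 0 4 4 4], max=4
Drop 3: S rot2 at col 2 lands with bottom-row=4; cleared 0 line(s) (total 0); column heights now [0 0 5 6 6], max=6
Drop 4: I rot1 at col 1 lands with bottom-row=0; cleared 0 line(s) (total 0); column heights now [0 4 5 6 6], max=6
Drop 5: J rot0 at col 0 lands with bottom-row=5; cleared 1 line(s) (total 1); column heights now [6 4 5 5 4], max=6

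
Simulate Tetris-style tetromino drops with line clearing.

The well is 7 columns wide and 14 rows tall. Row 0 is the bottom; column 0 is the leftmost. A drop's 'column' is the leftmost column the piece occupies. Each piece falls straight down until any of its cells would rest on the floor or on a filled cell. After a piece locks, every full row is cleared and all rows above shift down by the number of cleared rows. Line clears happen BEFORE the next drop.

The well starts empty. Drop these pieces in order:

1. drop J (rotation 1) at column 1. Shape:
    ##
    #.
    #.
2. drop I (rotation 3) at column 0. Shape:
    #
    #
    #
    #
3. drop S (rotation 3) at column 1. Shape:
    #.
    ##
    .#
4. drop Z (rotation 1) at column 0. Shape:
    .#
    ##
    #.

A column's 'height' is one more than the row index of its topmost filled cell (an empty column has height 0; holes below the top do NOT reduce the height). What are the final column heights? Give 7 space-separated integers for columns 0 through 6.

Answer: 7 8 5 0 0 0 0

Derivation:
Drop 1: J rot1 at col 1 lands with bottom-row=0; cleared 0 line(s) (total 0); column heights now [0 3 3 0 0 0 0], max=3
Drop 2: I rot3 at col 0 lands with bottom-row=0; cleared 0 line(s) (total 0); column heights now [4 3 3 0 0 0 0], max=4
Drop 3: S rot3 at col 1 lands with bottom-row=3; cleared 0 line(s) (total 0); column heights now [4 6 5 0 0 0 0], max=6
Drop 4: Z rot1 at col 0 lands with bottom-row=5; cleared 0 line(s) (total 0); column heights now [7 8 5 0 0 0 0], max=8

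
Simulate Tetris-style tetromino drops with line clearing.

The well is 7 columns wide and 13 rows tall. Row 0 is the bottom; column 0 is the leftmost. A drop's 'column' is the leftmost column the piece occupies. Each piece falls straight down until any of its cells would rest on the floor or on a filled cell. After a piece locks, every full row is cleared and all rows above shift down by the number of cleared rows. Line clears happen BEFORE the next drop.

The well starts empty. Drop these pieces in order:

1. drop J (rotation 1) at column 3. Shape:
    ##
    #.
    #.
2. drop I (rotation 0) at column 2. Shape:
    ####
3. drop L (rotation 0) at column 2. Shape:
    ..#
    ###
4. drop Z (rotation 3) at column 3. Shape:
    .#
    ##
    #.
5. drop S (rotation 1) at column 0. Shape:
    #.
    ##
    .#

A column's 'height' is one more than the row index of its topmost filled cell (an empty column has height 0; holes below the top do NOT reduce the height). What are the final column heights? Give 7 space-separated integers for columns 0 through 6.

Drop 1: J rot1 at col 3 lands with bottom-row=0; cleared 0 line(s) (total 0); column heights now [0 0 0 3 3 0 0], max=3
Drop 2: I rot0 at col 2 lands with bottom-row=3; cleared 0 line(s) (total 0); column heights now [0 0 4 4 4 4 0], max=4
Drop 3: L rot0 at col 2 lands with bottom-row=4; cleared 0 line(s) (total 0); column heights now [0 0 5 5 6 4 0], max=6
Drop 4: Z rot3 at col 3 lands with bottom-row=5; cleared 0 line(s) (total 0); column heights now [0 0 5 7 8 4 0], max=8
Drop 5: S rot1 at col 0 lands with bottom-row=0; cleared 0 line(s) (total 0); column heights now [3 2 5 7 8 4 0], max=8

Answer: 3 2 5 7 8 4 0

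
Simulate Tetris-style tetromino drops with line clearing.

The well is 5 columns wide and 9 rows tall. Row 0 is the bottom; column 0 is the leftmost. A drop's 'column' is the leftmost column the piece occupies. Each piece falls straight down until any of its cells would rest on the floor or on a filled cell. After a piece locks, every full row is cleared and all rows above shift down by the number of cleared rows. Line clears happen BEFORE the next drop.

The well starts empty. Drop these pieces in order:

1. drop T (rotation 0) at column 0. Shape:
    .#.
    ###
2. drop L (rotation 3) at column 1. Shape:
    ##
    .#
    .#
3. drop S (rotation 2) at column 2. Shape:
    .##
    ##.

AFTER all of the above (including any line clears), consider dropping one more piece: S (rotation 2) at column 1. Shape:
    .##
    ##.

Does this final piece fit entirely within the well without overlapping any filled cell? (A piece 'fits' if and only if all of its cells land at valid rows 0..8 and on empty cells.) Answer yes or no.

Drop 1: T rot0 at col 0 lands with bottom-row=0; cleared 0 line(s) (total 0); column heights now [1 2 1 0 0], max=2
Drop 2: L rot3 at col 1 lands with bottom-row=1; cleared 0 line(s) (total 0); column heights now [1 4 4 0 0], max=4
Drop 3: S rot2 at col 2 lands with bottom-row=4; cleared 0 line(s) (total 0); column heights now [1 4 5 6 6], max=6
Test piece S rot2 at col 1 (width 3): heights before test = [1 4 5 6 6]; fits = True

Answer: yes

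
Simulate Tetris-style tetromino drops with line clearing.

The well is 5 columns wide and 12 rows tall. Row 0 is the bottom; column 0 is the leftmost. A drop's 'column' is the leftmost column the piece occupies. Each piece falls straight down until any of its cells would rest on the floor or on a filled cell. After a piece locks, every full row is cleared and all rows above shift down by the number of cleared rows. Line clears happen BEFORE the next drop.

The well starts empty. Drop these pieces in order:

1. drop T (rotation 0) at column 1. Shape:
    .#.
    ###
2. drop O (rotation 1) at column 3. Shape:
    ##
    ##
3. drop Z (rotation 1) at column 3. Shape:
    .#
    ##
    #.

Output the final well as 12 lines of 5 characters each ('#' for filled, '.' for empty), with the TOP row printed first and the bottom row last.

Drop 1: T rot0 at col 1 lands with bottom-row=0; cleared 0 line(s) (total 0); column heights now [0 1 2 1 0], max=2
Drop 2: O rot1 at col 3 lands with bottom-row=1; cleared 0 line(s) (total 0); column heights now [0 1 2 3 3], max=3
Drop 3: Z rot1 at col 3 lands with bottom-row=3; cleared 0 line(s) (total 0); column heights now [0 1 2 5 6], max=6

Answer: .....
.....
.....
.....
.....
.....
....#
...##
...#.
...##
..###
.###.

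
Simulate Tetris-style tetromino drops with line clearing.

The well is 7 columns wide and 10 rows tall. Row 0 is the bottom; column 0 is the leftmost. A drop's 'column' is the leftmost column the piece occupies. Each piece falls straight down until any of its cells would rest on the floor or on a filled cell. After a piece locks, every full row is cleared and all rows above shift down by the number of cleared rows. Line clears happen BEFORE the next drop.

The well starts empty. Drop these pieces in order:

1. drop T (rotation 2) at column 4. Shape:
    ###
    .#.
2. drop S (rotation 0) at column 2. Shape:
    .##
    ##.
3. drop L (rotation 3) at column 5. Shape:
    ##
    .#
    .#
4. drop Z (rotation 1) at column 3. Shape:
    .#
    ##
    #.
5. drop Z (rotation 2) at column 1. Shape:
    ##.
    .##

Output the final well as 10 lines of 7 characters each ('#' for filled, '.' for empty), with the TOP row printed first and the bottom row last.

Answer: .......
.......
.......
.##....
..###..
...####
...#..#
...##.#
..#####
.....#.

Derivation:
Drop 1: T rot2 at col 4 lands with bottom-row=0; cleared 0 line(s) (total 0); column heights now [0 0 0 0 2 2 2], max=2
Drop 2: S rot0 at col 2 lands with bottom-row=1; cleared 0 line(s) (total 0); column heights now [0 0 2 3 3 2 2], max=3
Drop 3: L rot3 at col 5 lands with bottom-row=2; cleared 0 line(s) (total 0); column heights now [0 0 2 3 3 5 5], max=5
Drop 4: Z rot1 at col 3 lands with bottom-row=3; cleared 0 line(s) (total 0); column heights now [0 0 2 5 6 5 5], max=6
Drop 5: Z rot2 at col 1 lands with bottom-row=5; cleared 0 line(s) (total 0); column heights now [0 7 7 6 6 5 5], max=7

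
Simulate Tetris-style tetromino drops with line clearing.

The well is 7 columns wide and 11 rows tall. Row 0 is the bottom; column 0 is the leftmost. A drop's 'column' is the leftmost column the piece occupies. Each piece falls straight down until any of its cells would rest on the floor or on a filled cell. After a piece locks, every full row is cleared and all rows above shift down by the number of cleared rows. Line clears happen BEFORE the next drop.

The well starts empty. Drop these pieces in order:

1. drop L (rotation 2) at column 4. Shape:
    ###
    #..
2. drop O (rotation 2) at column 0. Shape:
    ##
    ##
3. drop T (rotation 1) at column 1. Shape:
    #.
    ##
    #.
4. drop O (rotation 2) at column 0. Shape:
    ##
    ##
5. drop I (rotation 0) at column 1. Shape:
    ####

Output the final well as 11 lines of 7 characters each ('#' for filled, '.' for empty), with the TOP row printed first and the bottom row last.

Drop 1: L rot2 at col 4 lands with bottom-row=0; cleared 0 line(s) (total 0); column heights now [0 0 0 0 2 2 2], max=2
Drop 2: O rot2 at col 0 lands with bottom-row=0; cleared 0 line(s) (total 0); column heights now [2 2 0 0 2 2 2], max=2
Drop 3: T rot1 at col 1 lands with bottom-row=2; cleared 0 line(s) (total 0); column heights now [2 5 4 0 2 2 2], max=5
Drop 4: O rot2 at col 0 lands with bottom-row=5; cleared 0 line(s) (total 0); column heights now [7 7 4 0 2 2 2], max=7
Drop 5: I rot0 at col 1 lands with bottom-row=7; cleared 0 line(s) (total 0); column heights now [7 8 8 8 8 2 2], max=8

Answer: .......
.......
.......
.####..
##.....
##.....
.#.....
.##....
.#.....
##..###
##..#..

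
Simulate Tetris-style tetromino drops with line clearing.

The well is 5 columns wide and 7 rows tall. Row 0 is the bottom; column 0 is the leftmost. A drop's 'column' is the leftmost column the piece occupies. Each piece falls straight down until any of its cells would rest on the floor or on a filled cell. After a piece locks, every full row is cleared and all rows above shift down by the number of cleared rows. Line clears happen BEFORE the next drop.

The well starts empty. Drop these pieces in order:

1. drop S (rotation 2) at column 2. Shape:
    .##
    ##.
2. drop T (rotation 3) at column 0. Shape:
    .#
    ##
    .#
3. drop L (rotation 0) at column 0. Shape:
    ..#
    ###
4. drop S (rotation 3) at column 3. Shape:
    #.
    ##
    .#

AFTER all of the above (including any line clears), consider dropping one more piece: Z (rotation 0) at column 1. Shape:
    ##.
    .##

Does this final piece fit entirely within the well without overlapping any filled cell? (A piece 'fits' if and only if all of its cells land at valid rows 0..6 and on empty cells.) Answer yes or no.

Answer: yes

Derivation:
Drop 1: S rot2 at col 2 lands with bottom-row=0; cleared 0 line(s) (total 0); column heights now [0 0 1 2 2], max=2
Drop 2: T rot3 at col 0 lands with bottom-row=0; cleared 0 line(s) (total 0); column heights now [2 3 1 2 2], max=3
Drop 3: L rot0 at col 0 lands with bottom-row=3; cleared 0 line(s) (total 0); column heights now [4 4 5 2 2], max=5
Drop 4: S rot3 at col 3 lands with bottom-row=2; cleared 1 line(s) (total 1); column heights now [2 3 4 4 3], max=4
Test piece Z rot0 at col 1 (width 3): heights before test = [2 3 4 4 3]; fits = True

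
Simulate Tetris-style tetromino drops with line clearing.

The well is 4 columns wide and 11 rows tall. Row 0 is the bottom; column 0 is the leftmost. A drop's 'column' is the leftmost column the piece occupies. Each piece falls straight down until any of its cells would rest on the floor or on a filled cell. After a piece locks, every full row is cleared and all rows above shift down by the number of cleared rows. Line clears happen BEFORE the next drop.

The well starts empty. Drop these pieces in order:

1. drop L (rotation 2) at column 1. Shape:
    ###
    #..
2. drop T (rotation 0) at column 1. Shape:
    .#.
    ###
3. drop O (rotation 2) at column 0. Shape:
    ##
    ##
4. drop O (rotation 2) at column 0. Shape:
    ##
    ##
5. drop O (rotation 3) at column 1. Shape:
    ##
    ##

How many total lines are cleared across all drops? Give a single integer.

Answer: 0

Derivation:
Drop 1: L rot2 at col 1 lands with bottom-row=0; cleared 0 line(s) (total 0); column heights now [0 2 2 2], max=2
Drop 2: T rot0 at col 1 lands with bottom-row=2; cleared 0 line(s) (total 0); column heights now [0 3 4 3], max=4
Drop 3: O rot2 at col 0 lands with bottom-row=3; cleared 0 line(s) (total 0); column heights now [5 5 4 3], max=5
Drop 4: O rot2 at col 0 lands with bottom-row=5; cleared 0 line(s) (total 0); column heights now [7 7 4 3], max=7
Drop 5: O rot3 at col 1 lands with bottom-row=7; cleared 0 line(s) (total 0); column heights now [7 9 9 3], max=9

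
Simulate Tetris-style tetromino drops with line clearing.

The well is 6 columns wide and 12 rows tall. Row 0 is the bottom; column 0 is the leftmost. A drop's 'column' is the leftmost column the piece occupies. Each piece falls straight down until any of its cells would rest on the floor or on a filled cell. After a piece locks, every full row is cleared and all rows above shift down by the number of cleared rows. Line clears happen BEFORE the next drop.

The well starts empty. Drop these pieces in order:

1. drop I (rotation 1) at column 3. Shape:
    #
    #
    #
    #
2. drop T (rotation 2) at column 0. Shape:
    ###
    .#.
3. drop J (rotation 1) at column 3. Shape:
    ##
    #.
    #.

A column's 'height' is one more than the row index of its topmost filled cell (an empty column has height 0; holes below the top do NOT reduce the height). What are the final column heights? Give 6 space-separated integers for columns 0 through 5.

Drop 1: I rot1 at col 3 lands with bottom-row=0; cleared 0 line(s) (total 0); column heights now [0 0 0 4 0 0], max=4
Drop 2: T rot2 at col 0 lands with bottom-row=0; cleared 0 line(s) (total 0); column heights now [2 2 2 4 0 0], max=4
Drop 3: J rot1 at col 3 lands with bottom-row=4; cleared 0 line(s) (total 0); column heights now [2 2 2 7 7 0], max=7

Answer: 2 2 2 7 7 0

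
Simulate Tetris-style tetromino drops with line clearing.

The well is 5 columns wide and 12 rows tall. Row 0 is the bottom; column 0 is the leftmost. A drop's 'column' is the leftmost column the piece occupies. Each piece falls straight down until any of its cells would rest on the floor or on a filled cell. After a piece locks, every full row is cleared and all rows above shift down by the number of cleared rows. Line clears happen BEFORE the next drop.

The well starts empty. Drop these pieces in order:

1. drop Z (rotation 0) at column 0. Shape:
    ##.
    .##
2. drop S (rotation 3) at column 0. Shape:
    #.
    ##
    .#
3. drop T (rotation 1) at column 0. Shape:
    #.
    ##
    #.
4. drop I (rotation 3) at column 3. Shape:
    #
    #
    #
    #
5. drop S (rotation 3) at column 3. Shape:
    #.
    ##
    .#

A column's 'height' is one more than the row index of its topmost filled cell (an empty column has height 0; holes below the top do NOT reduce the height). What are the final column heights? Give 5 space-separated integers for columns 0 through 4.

Drop 1: Z rot0 at col 0 lands with bottom-row=0; cleared 0 line(s) (total 0); column heights now [2 2 1 0 0], max=2
Drop 2: S rot3 at col 0 lands with bottom-row=2; cleared 0 line(s) (total 0); column heights now [5 4 1 0 0], max=5
Drop 3: T rot1 at col 0 lands with bottom-row=5; cleared 0 line(s) (total 0); column heights now [8 7 1 0 0], max=8
Drop 4: I rot3 at col 3 lands with bottom-row=0; cleared 0 line(s) (total 0); column heights now [8 7 1 4 0], max=8
Drop 5: S rot3 at col 3 lands with bottom-row=3; cleared 0 line(s) (total 0); column heights now [8 7 1 6 5], max=8

Answer: 8 7 1 6 5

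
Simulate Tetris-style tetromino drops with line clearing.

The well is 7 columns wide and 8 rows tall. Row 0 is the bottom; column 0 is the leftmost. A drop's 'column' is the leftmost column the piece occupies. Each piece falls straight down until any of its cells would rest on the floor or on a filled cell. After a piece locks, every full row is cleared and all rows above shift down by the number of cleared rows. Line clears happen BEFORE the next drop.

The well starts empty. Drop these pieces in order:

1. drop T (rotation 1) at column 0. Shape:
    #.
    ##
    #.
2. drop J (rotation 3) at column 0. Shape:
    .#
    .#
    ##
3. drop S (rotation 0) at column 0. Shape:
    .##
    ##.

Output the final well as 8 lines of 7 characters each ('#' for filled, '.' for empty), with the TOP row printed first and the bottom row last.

Answer: .##....
##.....
.#.....
.#.....
##.....
#......
##.....
#......

Derivation:
Drop 1: T rot1 at col 0 lands with bottom-row=0; cleared 0 line(s) (total 0); column heights now [3 2 0 0 0 0 0], max=3
Drop 2: J rot3 at col 0 lands with bottom-row=3; cleared 0 line(s) (total 0); column heights now [4 6 0 0 0 0 0], max=6
Drop 3: S rot0 at col 0 lands with bottom-row=6; cleared 0 line(s) (total 0); column heights now [7 8 8 0 0 0 0], max=8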